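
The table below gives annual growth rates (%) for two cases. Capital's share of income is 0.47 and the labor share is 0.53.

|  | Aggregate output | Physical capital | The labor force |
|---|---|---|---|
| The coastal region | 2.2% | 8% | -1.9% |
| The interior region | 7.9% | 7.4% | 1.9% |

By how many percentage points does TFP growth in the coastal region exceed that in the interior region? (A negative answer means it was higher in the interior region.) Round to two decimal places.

Labor's share = 1 − 0.47 = 0.53.
The coastal region: TFP = 2.2 − 3.76 + 1.007 = -0.553%.
The interior region: TFP = 7.9 − 3.478 − 1.007 = 3.415%.
Difference = -0.553 − (3.415) = -3.968 pp.

-3.97 percentage points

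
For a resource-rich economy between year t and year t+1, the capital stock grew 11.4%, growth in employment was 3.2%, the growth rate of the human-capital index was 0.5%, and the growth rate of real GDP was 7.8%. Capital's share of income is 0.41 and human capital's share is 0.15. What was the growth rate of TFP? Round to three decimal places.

1.643%

Labor's share = 1 − 0.41 − 0.15 = 0.44.
The capital stock: 0.41 × 11.4 = 4.674 pp.
The human-capital index: 0.15 × 0.5 = 0.075 pp.
Employment: 0.44 × 3.2 = 1.408 pp.
TFP growth = 7.8 − 6.157 = 1.643%.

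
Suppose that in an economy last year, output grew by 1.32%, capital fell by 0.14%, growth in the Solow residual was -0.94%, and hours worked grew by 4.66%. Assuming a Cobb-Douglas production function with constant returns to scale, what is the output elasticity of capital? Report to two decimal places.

gY = gA + α·gK + (1−α)·gL, so gY − gA − gL = α(gK − gL).
1.32 + 0.94 − 4.66 = α × (-0.14 − 4.66).
-2.4 = -4.8 α, so α = 0.5.

0.50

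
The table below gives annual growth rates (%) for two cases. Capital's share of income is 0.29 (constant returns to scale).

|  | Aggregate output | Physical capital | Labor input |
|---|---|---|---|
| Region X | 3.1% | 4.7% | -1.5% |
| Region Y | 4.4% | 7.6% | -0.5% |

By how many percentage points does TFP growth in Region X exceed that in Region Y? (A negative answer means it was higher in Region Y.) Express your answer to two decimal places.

Labor's share = 1 − 0.29 = 0.71.
Region X: TFP = 3.1 − 1.363 + 1.065 = 2.802%.
Region Y: TFP = 4.4 − 2.204 + 0.355 = 2.551%.
Difference = 2.802 − (2.551) = 0.251 pp.

0.25 percentage points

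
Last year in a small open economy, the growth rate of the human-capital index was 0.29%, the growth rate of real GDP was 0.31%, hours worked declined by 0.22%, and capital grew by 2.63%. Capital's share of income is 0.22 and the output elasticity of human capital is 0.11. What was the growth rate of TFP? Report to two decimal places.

Labor's share = 1 − 0.22 − 0.11 = 0.67.
Capital: 0.22 × 2.63 = 0.5786 pp.
The human-capital index: 0.11 × 0.29 = 0.0319 pp.
Hours worked: 0.67 × (-0.22) = -0.1474 pp.
TFP growth = 0.31 − 0.4631 = -0.1531%.

-0.15%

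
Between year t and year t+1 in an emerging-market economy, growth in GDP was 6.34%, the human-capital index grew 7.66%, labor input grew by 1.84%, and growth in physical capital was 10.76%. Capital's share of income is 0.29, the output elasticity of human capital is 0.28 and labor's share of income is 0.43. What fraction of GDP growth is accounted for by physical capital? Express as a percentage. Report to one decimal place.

49.2%

Physical capital contributed 0.29 × 10.76 = 3.1204 pp.
Share of growth = 3.1204 / 6.34 × 100 = 49.218%.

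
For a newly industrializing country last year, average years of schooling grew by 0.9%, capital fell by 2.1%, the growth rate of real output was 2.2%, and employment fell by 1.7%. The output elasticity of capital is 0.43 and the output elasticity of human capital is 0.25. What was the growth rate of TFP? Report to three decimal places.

Labor's share = 1 − 0.43 − 0.25 = 0.32.
Capital: 0.43 × (-2.1) = -0.903 pp.
Average years of schooling: 0.25 × 0.9 = 0.225 pp.
Employment: 0.32 × (-1.7) = -0.544 pp.
TFP growth = 2.2 + 1.222 = 3.422%.

TFP growth was 3.422%.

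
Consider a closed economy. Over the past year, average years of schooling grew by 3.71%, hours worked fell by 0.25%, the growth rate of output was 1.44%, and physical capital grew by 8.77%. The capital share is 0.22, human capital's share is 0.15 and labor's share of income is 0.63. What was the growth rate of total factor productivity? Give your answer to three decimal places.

Labor's share = 1 − 0.22 − 0.15 = 0.63.
Physical capital: 0.22 × 8.77 = 1.9294 pp.
Average years of schooling: 0.15 × 3.71 = 0.5565 pp.
Hours worked: 0.63 × (-0.25) = -0.1575 pp.
TFP growth = 1.44 − 2.3284 = -0.8884%.

-0.888%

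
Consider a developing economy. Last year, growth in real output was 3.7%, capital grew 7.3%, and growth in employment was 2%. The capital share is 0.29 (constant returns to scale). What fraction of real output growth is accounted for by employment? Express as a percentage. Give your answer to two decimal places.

38.38%

Labor's share = 1 − 0.29 = 0.71.
Employment contributed 0.71 × 2 = 1.42 pp.
Share of growth = 1.42 / 3.7 × 100 = 38.3784%.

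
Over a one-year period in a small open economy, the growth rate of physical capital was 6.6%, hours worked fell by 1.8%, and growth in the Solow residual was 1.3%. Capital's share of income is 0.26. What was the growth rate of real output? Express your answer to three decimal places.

Real output growth was 1.684%.

Labor's share = 1 − 0.26 = 0.74.
Physical capital: 0.26 × 6.6 = 1.716 pp.
Hours worked: 0.74 × (-1.8) = -1.332 pp.
Output growth = 1.3 + 0.384 = 1.684%.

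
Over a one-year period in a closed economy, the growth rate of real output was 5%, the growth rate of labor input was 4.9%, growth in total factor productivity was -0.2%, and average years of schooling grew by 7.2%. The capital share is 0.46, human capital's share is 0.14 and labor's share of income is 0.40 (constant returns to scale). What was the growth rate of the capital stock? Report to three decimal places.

4.852%

Labor's share = 1 − 0.46 − 0.14 = 0.4.
gY = gA + 0.14×7.2 + 0.4×4.9 + 0.46×g.
0.46×g = 5 + 0.2 − 2.968 = 2.232.
g = 2.232 / 0.46 = 4.85217%.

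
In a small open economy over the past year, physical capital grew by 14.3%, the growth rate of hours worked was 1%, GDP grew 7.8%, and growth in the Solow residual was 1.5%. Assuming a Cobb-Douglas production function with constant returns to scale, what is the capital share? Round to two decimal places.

The capital share is 0.40.

gY = gA + α·gK + (1−α)·gL, so gY − gA − gL = α(gK − gL).
7.8 − 1.5 − 1 = α × (14.3 − 1).
5.3 = 13.3 α, so α = 0.3985.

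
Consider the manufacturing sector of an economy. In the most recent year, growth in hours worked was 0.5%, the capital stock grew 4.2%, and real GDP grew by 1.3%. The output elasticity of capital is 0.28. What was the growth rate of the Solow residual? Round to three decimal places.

Labor's share = 1 − 0.28 = 0.72.
The capital stock: 0.28 × 4.2 = 1.176 pp.
Hours worked: 0.72 × 0.5 = 0.36 pp.
TFP growth = 1.3 − 1.536 = -0.236%.

-0.236%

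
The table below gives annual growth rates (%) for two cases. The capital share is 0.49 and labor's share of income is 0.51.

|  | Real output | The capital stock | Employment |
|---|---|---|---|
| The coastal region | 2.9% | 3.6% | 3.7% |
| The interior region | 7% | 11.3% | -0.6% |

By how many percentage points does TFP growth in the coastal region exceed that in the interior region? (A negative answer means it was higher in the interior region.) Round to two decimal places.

-2.52 percentage points

Labor's share = 1 − 0.49 = 0.51.
The coastal region: TFP = 2.9 − 1.764 − 1.887 = -0.751%.
The interior region: TFP = 7 − 5.537 + 0.306 = 1.769%.
Difference = -0.751 − (1.769) = -2.52 pp.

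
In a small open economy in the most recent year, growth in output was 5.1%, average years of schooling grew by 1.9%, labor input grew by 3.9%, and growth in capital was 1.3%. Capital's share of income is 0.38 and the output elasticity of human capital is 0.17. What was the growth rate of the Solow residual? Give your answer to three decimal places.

2.528%

Labor's share = 1 − 0.38 − 0.17 = 0.45.
Capital: 0.38 × 1.3 = 0.494 pp.
Average years of schooling: 0.17 × 1.9 = 0.323 pp.
Labor input: 0.45 × 3.9 = 1.755 pp.
TFP growth = 5.1 − 2.572 = 2.528%.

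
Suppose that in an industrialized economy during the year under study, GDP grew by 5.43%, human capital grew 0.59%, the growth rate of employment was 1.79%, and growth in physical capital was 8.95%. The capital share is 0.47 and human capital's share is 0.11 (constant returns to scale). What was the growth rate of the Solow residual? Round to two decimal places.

The Solow residual growth was 0.41%.

Labor's share = 1 − 0.47 − 0.11 = 0.42.
Physical capital: 0.47 × 8.95 = 4.2065 pp.
Human capital: 0.11 × 0.59 = 0.0649 pp.
Employment: 0.42 × 1.79 = 0.7518 pp.
TFP growth = 5.43 − 5.0232 = 0.4068%.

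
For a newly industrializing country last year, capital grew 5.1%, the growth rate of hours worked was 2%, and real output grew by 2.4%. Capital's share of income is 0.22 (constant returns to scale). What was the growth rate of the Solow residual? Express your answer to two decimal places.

-0.28%

Labor's share = 1 − 0.22 = 0.78.
Capital: 0.22 × 5.1 = 1.122 pp.
Hours worked: 0.78 × 2 = 1.56 pp.
TFP growth = 2.4 − 2.682 = -0.282%.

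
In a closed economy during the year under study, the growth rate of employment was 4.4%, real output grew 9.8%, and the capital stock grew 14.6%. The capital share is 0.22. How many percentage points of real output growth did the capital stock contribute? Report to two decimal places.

Contribution = share × growth = 0.22 × 14.6 = 3.212 pp.

3.21 pp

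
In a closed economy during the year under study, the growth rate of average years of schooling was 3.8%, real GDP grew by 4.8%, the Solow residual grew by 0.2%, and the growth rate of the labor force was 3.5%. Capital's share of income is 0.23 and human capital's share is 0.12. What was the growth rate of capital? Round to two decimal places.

8.13%

Labor's share = 1 − 0.23 − 0.12 = 0.65.
gY = gA + 0.12×3.8 + 0.65×3.5 + 0.23×g.
0.23×g = 4.8 − 0.2 − 2.731 = 1.869.
g = 1.869 / 0.23 = 8.1261%.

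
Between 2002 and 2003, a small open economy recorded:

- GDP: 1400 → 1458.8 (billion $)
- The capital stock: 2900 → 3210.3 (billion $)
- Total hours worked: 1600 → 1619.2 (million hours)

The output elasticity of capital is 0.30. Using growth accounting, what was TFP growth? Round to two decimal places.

GDP growth = (1458.8 − 1400) / 1400 = 4.2%.
The capital stock growth = (3210.3 − 2900) / 2900 = 10.7%.
Total hours worked growth = (1619.2 − 1600) / 1600 = 1.2%.
Labor's share = 1 − 0.3 = 0.7.
The capital stock: 0.3 × 10.7 = 3.21 pp.
Total hours worked: 0.7 × 1.2 = 0.84 pp.
TFP growth = 4.2 − 4.05 = 0.15%.

TFP growth was 0.15%.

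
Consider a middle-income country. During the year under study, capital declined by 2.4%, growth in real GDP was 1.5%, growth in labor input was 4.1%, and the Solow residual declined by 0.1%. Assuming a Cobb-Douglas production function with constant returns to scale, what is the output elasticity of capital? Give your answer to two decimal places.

α = 0.38

gY = gA + α·gK + (1−α)·gL, so gY − gA − gL = α(gK − gL).
1.5 + 0.1 − 4.1 = α × (-2.4 − 4.1).
-2.5 = -6.5 α, so α = 0.3846.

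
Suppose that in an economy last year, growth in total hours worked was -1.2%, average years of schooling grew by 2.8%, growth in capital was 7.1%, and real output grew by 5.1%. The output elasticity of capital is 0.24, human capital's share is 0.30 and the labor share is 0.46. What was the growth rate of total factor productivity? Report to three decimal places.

Total factor productivity grew 3.108%.

Labor's share = 1 − 0.24 − 0.3 = 0.46.
Capital: 0.24 × 7.1 = 1.704 pp.
Average years of schooling: 0.3 × 2.8 = 0.84 pp.
Total hours worked: 0.46 × (-1.2) = -0.552 pp.
TFP growth = 5.1 − 1.992 = 3.108%.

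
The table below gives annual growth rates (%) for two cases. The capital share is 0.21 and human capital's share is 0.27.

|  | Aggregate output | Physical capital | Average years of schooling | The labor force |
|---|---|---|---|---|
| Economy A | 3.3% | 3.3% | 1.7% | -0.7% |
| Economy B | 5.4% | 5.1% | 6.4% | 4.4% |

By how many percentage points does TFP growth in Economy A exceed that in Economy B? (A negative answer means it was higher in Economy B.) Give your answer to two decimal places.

Labor's share = 1 − 0.21 − 0.27 = 0.52.
Economy A: TFP = 3.3 − 0.693 − 0.459 + 0.364 = 2.512%.
Economy B: TFP = 5.4 − 1.071 − 1.728 − 2.288 = 0.313%.
Difference = 2.512 − (0.313) = 2.199 pp.

2.20 percentage points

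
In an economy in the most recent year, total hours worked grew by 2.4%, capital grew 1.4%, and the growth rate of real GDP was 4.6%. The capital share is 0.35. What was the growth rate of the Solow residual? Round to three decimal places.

Labor's share = 1 − 0.35 = 0.65.
Capital: 0.35 × 1.4 = 0.49 pp.
Total hours worked: 0.65 × 2.4 = 1.56 pp.
TFP growth = 4.6 − 2.05 = 2.55%.

The Solow residual grew 2.550%.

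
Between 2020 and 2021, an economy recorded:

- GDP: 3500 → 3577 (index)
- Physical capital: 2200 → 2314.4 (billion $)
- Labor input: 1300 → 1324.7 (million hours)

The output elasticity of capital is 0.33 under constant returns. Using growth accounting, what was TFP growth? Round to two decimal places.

GDP growth = (3577 − 3500) / 3500 = 2.2%.
Physical capital growth = (2314.4 − 2200) / 2200 = 5.2%.
Labor input growth = (1324.7 − 1300) / 1300 = 1.9%.
Labor's share = 1 − 0.33 = 0.67.
Physical capital: 0.33 × 5.2 = 1.716 pp.
Labor input: 0.67 × 1.9 = 1.273 pp.
TFP growth = 2.2 − 2.989 = -0.789%.

-0.79%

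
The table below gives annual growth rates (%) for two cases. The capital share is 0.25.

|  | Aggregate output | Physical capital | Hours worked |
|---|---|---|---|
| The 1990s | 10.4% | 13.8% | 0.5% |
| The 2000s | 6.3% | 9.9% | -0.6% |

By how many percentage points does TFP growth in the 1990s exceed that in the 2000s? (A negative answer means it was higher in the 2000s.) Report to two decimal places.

2.30 percentage points

Labor's share = 1 − 0.25 = 0.75.
The 1990s: TFP = 10.4 − 3.45 − 0.375 = 6.575%.
The 2000s: TFP = 6.3 − 2.475 + 0.45 = 4.275%.
Difference = 6.575 − (4.275) = 2.3 pp.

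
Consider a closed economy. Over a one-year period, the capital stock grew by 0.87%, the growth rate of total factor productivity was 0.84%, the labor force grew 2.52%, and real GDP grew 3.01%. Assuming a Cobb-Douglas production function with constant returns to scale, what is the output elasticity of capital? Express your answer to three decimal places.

gY = gA + α·gK + (1−α)·gL, so gY − gA − gL = α(gK − gL).
3.01 − 0.84 − 2.52 = α × (0.87 − 2.52).
-0.35 = -1.65 α, so α = 0.21212.

The output elasticity of capital is 0.212.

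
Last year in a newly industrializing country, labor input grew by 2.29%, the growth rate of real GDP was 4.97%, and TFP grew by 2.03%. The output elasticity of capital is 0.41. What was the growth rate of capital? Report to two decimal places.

3.88%

Labor's share = 1 − 0.41 = 0.59.
gY = gA + 0.59×2.29 + 0.41×g.
0.41×g = 4.97 − 2.03 − 1.3511 = 1.5889.
g = 1.5889 / 0.41 = 3.8754%.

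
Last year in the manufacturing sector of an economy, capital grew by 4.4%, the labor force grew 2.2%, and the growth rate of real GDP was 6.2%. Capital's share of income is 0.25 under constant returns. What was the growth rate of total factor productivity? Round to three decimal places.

Labor's share = 1 − 0.25 = 0.75.
Capital: 0.25 × 4.4 = 1.1 pp.
The labor force: 0.75 × 2.2 = 1.65 pp.
TFP growth = 6.2 − 2.75 = 3.45%.

Total factor productivity grew 3.450%.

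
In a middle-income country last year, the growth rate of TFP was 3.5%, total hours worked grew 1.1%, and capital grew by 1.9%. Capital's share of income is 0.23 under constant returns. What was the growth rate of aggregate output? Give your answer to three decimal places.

Labor's share = 1 − 0.23 = 0.77.
Capital: 0.23 × 1.9 = 0.437 pp.
Total hours worked: 0.77 × 1.1 = 0.847 pp.
Output growth = 3.5 + 1.284 = 4.784%.

Aggregate output growth was 4.784%.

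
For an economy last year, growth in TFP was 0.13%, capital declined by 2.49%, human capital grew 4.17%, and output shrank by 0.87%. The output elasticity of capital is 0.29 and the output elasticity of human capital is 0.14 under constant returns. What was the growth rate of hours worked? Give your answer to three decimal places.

-1.512%

Labor's share = 1 − 0.29 − 0.14 = 0.57.
gY = gA + 0.29×(-2.49) + 0.14×4.17 + 0.57×g.
0.57×g = -0.87 − 0.13 + 0.1383 = -0.8617.
g = -0.8617 / 0.57 = -1.51175%.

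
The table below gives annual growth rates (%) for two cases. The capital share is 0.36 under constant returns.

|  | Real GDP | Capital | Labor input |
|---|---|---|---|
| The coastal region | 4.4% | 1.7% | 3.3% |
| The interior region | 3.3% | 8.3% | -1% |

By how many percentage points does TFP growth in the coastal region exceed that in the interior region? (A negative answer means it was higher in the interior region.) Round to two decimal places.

Labor's share = 1 − 0.36 = 0.64.
The coastal region: TFP = 4.4 − 0.612 − 2.112 = 1.676%.
The interior region: TFP = 3.3 − 2.988 + 0.64 = 0.952%.
Difference = 1.676 − (0.952) = 0.724 pp.

0.72 percentage points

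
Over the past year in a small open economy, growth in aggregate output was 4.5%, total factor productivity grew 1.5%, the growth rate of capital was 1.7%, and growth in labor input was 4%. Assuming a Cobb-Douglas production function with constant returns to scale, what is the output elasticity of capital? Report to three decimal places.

gY = gA + α·gK + (1−α)·gL, so gY − gA − gL = α(gK − gL).
4.5 − 1.5 − 4 = α × (1.7 − 4).
-1 = -2.3 α, so α = 0.43478.

α = 0.435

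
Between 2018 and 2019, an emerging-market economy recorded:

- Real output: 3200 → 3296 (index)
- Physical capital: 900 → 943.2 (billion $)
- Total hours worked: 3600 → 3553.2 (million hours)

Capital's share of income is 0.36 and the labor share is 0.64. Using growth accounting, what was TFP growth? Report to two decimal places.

Real output growth = (3296 − 3200) / 3200 = 3%.
Physical capital growth = (943.2 − 900) / 900 = 4.8%.
Total hours worked growth = (3553.2 − 3600) / 3600 = -1.3%.
Labor's share = 1 − 0.36 = 0.64.
Physical capital: 0.36 × 4.8 = 1.728 pp.
Total hours worked: 0.64 × (-1.3) = -0.832 pp.
TFP growth = 3 − 0.896 = 2.104%.

2.10%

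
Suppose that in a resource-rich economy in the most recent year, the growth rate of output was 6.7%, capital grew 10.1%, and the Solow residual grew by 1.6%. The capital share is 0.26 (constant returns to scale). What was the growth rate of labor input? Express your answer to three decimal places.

Labor's share = 1 − 0.26 = 0.74.
gY = gA + 0.26×10.1 + 0.74×g.
0.74×g = 6.7 − 1.6 − 2.626 = 2.474.
g = 2.474 / 0.74 = 3.34324%.

3.343%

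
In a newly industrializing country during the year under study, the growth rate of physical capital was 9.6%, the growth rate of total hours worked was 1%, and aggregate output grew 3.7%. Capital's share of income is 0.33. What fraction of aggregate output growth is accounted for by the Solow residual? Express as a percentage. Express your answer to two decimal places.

The Solow residual accounted for -3.73% of growth.

Labor's share = 1 − 0.33 = 0.67.
Physical capital: 0.33 × 9.6 = 3.168 pp.
Total hours worked: 0.67 × 1 = 0.67 pp.
TFP growth = 3.7 − 3.838 = -0.138%.
TFP share of growth = -0.138 / 3.7 × 100 = -3.7297%.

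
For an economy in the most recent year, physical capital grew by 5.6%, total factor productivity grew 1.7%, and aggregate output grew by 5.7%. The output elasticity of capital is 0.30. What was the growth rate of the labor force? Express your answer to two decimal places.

Labor's share = 1 − 0.3 = 0.7.
gY = gA + 0.3×5.6 + 0.7×g.
0.7×g = 5.7 − 1.7 − 1.68 = 2.32.
g = 2.32 / 0.7 = 3.3143%.

The labor force grew 3.31%.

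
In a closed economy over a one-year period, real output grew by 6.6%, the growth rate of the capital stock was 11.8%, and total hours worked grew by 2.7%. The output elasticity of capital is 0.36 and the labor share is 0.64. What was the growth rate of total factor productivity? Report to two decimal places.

Total factor productivity grew 0.62%.

Labor's share = 1 − 0.36 = 0.64.
The capital stock: 0.36 × 11.8 = 4.248 pp.
Total hours worked: 0.64 × 2.7 = 1.728 pp.
TFP growth = 6.6 − 5.976 = 0.624%.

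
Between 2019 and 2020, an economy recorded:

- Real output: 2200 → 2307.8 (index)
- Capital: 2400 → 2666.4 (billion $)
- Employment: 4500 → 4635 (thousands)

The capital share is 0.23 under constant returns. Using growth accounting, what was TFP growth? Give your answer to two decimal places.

TFP grew 0.04%.

Real output growth = (2307.8 − 2200) / 2200 = 4.9%.
Capital growth = (2666.4 − 2400) / 2400 = 11.1%.
Employment growth = (4635 − 4500) / 4500 = 3%.
Labor's share = 1 − 0.23 = 0.77.
Capital: 0.23 × 11.1 = 2.553 pp.
Employment: 0.77 × 3 = 2.31 pp.
TFP growth = 4.9 − 4.863 = 0.037%.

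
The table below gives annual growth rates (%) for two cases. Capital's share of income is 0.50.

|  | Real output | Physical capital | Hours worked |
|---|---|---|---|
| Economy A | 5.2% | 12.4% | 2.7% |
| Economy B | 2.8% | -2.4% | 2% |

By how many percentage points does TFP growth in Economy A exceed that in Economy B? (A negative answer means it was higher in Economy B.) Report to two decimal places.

Labor's share = 1 − 0.5 = 0.5.
Economy A: TFP = 5.2 − 6.2 − 1.35 = -2.35%.
Economy B: TFP = 2.8 + 1.2 − 1 = 3%.
Difference = -2.35 − (3) = -5.35 pp.

-5.35 percentage points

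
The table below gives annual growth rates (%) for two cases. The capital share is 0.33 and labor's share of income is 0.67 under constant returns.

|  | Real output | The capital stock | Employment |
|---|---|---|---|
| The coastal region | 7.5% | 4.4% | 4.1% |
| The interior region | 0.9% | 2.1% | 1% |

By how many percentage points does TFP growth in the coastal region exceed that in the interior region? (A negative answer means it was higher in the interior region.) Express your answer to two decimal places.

Labor's share = 1 − 0.33 = 0.67.
The coastal region: TFP = 7.5 − 1.452 − 2.747 = 3.301%.
The interior region: TFP = 0.9 − 0.693 − 0.67 = -0.463%.
Difference = 3.301 − (-0.463) = 3.764 pp.

3.76 percentage points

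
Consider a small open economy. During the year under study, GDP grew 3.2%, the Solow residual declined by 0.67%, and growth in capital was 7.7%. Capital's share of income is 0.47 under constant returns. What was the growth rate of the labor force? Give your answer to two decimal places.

0.47%

Labor's share = 1 − 0.47 = 0.53.
gY = gA + 0.47×7.7 + 0.53×g.
0.53×g = 3.2 + 0.67 − 3.619 = 0.251.
g = 0.251 / 0.53 = 0.4736%.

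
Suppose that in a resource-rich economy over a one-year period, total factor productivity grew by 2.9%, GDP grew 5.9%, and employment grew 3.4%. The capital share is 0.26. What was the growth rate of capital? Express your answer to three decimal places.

Capital growth was 1.862%.

Labor's share = 1 − 0.26 = 0.74.
gY = gA + 0.74×3.4 + 0.26×g.
0.26×g = 5.9 − 2.9 − 2.516 = 0.484.
g = 0.484 / 0.26 = 1.86154%.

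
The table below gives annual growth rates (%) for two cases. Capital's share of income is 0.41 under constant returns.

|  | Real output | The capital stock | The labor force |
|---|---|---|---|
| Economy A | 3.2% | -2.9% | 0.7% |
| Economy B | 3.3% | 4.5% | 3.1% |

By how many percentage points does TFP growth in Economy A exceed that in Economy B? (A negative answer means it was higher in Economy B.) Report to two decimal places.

4.35 percentage points

Labor's share = 1 − 0.41 = 0.59.
Economy A: TFP = 3.2 + 1.189 − 0.413 = 3.976%.
Economy B: TFP = 3.3 − 1.845 − 1.829 = -0.374%.
Difference = 3.976 − (-0.374) = 4.35 pp.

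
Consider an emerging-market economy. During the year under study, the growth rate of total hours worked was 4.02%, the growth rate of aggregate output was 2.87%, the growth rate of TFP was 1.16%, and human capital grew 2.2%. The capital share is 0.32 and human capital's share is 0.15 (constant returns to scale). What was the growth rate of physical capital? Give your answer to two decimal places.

-2.35%

Labor's share = 1 − 0.32 − 0.15 = 0.53.
gY = gA + 0.15×2.2 + 0.53×4.02 + 0.32×g.
0.32×g = 2.87 − 1.16 − 2.4606 = -0.7506.
g = -0.7506 / 0.32 = -2.3456%.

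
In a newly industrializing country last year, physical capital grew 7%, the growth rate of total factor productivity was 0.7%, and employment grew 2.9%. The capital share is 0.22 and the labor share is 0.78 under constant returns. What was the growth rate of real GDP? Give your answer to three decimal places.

Labor's share = 1 − 0.22 = 0.78.
Physical capital: 0.22 × 7 = 1.54 pp.
Employment: 0.78 × 2.9 = 2.262 pp.
Output growth = 0.7 + 3.802 = 4.502%.

4.502%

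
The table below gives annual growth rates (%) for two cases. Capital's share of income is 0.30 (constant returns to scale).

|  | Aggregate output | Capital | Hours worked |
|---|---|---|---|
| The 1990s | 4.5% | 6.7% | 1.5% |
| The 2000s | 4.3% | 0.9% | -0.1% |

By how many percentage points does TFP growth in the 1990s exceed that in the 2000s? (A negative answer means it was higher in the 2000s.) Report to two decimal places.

-2.66 percentage points

Labor's share = 1 − 0.3 = 0.7.
The 1990s: TFP = 4.5 − 2.01 − 1.05 = 1.44%.
The 2000s: TFP = 4.3 − 0.27 + 0.07 = 4.1%.
Difference = 1.44 − (4.1) = -2.66 pp.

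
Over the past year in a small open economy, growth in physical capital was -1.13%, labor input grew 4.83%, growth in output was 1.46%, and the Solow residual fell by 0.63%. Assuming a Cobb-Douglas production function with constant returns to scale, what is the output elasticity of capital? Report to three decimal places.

α = 0.460

gY = gA + α·gK + (1−α)·gL, so gY − gA − gL = α(gK − gL).
1.46 + 0.63 − 4.83 = α × (-1.13 − 4.83).
-2.74 = -5.96 α, so α = 0.45973.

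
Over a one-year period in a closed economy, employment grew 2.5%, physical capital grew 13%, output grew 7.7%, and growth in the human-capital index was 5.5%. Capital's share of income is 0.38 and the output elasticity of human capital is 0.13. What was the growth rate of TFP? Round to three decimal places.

TFP grew 0.820%.

Labor's share = 1 − 0.38 − 0.13 = 0.49.
Physical capital: 0.38 × 13 = 4.94 pp.
The human-capital index: 0.13 × 5.5 = 0.715 pp.
Employment: 0.49 × 2.5 = 1.225 pp.
TFP growth = 7.7 − 6.88 = 0.82%.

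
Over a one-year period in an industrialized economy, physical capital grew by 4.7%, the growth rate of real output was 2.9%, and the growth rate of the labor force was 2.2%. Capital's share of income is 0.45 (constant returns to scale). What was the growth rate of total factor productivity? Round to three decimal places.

Labor's share = 1 − 0.45 = 0.55.
Physical capital: 0.45 × 4.7 = 2.115 pp.
The labor force: 0.55 × 2.2 = 1.21 pp.
TFP growth = 2.9 − 3.325 = -0.425%.

-0.425%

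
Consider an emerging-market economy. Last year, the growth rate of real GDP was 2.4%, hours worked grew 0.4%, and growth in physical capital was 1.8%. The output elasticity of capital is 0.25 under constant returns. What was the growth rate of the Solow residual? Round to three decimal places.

Labor's share = 1 − 0.25 = 0.75.
Physical capital: 0.25 × 1.8 = 0.45 pp.
Hours worked: 0.75 × 0.4 = 0.3 pp.
TFP growth = 2.4 − 0.75 = 1.65%.

1.650%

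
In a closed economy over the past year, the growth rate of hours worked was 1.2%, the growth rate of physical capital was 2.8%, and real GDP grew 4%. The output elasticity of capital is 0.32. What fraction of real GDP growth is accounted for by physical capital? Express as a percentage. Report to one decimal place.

Physical capital contributed 0.32 × 2.8 = 0.896 pp.
Share of growth = 0.896 / 4 × 100 = 22.4%.

Physical capital accounted for 22.4% of growth.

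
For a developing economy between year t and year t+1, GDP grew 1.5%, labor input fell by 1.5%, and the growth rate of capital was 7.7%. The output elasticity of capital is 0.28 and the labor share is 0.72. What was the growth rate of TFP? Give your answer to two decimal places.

Labor's share = 1 − 0.28 = 0.72.
Capital: 0.28 × 7.7 = 2.156 pp.
Labor input: 0.72 × (-1.5) = -1.08 pp.
TFP growth = 1.5 − 1.076 = 0.424%.

0.42%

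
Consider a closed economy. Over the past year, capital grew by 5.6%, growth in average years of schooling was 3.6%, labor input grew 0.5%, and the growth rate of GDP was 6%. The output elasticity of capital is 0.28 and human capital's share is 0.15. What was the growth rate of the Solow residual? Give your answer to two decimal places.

3.61%

Labor's share = 1 − 0.28 − 0.15 = 0.57.
Capital: 0.28 × 5.6 = 1.568 pp.
Average years of schooling: 0.15 × 3.6 = 0.54 pp.
Labor input: 0.57 × 0.5 = 0.285 pp.
TFP growth = 6 − 2.393 = 3.607%.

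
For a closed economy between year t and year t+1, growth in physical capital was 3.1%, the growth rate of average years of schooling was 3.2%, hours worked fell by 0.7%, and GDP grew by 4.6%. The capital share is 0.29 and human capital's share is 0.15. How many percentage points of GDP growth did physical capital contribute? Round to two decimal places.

Contribution = share × growth = 0.29 × 3.1 = 0.899 pp.

0.90 pp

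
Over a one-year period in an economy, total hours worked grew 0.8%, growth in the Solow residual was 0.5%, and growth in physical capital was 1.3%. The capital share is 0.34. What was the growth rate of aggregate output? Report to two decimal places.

Labor's share = 1 − 0.34 = 0.66.
Physical capital: 0.34 × 1.3 = 0.442 pp.
Total hours worked: 0.66 × 0.8 = 0.528 pp.
Output growth = 0.5 + 0.97 = 1.47%.

1.47%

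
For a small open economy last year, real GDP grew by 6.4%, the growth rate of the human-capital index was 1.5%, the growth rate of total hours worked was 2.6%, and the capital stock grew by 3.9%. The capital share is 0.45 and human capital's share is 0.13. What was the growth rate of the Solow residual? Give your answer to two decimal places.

The Solow residual growth was 3.36%.

Labor's share = 1 − 0.45 − 0.13 = 0.42.
The capital stock: 0.45 × 3.9 = 1.755 pp.
The human-capital index: 0.13 × 1.5 = 0.195 pp.
Total hours worked: 0.42 × 2.6 = 1.092 pp.
TFP growth = 6.4 − 3.042 = 3.358%.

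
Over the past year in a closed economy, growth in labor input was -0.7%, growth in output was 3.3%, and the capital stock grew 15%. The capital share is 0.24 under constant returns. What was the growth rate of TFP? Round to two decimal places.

Labor's share = 1 − 0.24 = 0.76.
The capital stock: 0.24 × 15 = 3.6 pp.
Labor input: 0.76 × (-0.7) = -0.532 pp.
TFP growth = 3.3 − 3.068 = 0.232%.

0.23%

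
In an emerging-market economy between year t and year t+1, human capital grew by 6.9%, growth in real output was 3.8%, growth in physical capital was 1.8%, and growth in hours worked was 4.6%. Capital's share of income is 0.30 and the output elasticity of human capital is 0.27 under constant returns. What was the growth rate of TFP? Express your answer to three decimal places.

Labor's share = 1 − 0.3 − 0.27 = 0.43.
Physical capital: 0.3 × 1.8 = 0.54 pp.
Human capital: 0.27 × 6.9 = 1.863 pp.
Hours worked: 0.43 × 4.6 = 1.978 pp.
TFP growth = 3.8 − 4.381 = -0.581%.

-0.581%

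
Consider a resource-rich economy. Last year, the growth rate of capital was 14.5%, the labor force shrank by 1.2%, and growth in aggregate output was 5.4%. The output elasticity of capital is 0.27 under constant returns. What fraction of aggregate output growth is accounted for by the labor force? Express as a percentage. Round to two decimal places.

The labor force accounted for -16.22% of growth.

Labor's share = 1 − 0.27 = 0.73.
The labor force contributed 0.73 × (-1.2) = -0.876 pp.
Share of growth = -0.876 / 5.4 × 100 = -16.2222%.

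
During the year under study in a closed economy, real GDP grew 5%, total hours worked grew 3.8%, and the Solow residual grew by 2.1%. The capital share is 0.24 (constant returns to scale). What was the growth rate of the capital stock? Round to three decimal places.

The capital stock grew 0.050%.

Labor's share = 1 − 0.24 = 0.76.
gY = gA + 0.76×3.8 + 0.24×g.
0.24×g = 5 − 2.1 − 2.888 = 0.012.
g = 0.012 / 0.24 = 0.05%.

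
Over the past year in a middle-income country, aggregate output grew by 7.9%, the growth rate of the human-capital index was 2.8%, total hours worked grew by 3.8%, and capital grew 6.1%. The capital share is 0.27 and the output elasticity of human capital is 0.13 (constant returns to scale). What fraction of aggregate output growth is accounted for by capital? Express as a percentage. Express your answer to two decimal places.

Capital contributed 0.27 × 6.1 = 1.647 pp.
Share of growth = 1.647 / 7.9 × 100 = 20.8481%.

20.85%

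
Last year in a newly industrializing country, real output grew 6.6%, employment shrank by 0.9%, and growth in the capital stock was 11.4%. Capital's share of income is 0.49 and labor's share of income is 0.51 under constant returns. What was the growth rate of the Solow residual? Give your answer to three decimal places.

Labor's share = 1 − 0.49 = 0.51.
The capital stock: 0.49 × 11.4 = 5.586 pp.
Employment: 0.51 × (-0.9) = -0.459 pp.
TFP growth = 6.6 − 5.127 = 1.473%.

The Solow residual grew 1.473%.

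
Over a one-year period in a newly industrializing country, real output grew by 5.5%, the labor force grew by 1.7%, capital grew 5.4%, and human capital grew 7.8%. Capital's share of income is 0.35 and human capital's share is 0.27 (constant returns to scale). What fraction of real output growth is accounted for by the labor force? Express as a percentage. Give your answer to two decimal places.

The labor force accounted for 11.75% of growth.

Labor's share = 1 − 0.35 − 0.27 = 0.38.
The labor force contributed 0.38 × 1.7 = 0.646 pp.
Share of growth = 0.646 / 5.5 × 100 = 11.7455%.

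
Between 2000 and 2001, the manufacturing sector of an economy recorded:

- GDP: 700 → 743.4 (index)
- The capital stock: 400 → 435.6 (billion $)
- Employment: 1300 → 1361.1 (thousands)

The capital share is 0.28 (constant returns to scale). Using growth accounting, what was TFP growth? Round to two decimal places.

GDP growth = (743.4 − 700) / 700 = 6.2%.
The capital stock growth = (435.6 − 400) / 400 = 8.9%.
Employment growth = (1361.1 − 1300) / 1300 = 4.7%.
Labor's share = 1 − 0.28 = 0.72.
The capital stock: 0.28 × 8.9 = 2.492 pp.
Employment: 0.72 × 4.7 = 3.384 pp.
TFP growth = 6.2 − 5.876 = 0.324%.

0.32%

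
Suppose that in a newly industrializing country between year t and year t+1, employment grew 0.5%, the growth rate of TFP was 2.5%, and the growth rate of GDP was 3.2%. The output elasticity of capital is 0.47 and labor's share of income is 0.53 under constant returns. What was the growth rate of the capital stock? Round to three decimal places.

0.926%

Labor's share = 1 − 0.47 = 0.53.
gY = gA + 0.53×0.5 + 0.47×g.
0.47×g = 3.2 − 2.5 − 0.265 = 0.435.
g = 0.435 / 0.47 = 0.92553%.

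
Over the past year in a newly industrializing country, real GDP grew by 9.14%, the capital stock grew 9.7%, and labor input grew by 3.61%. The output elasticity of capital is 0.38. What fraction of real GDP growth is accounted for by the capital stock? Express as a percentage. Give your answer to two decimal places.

40.33%

The capital stock contributed 0.38 × 9.7 = 3.686 pp.
Share of growth = 3.686 / 9.14 × 100 = 40.3282%.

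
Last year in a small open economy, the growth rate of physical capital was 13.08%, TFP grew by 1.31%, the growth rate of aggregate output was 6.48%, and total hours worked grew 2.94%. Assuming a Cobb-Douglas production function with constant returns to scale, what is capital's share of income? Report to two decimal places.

gY = gA + α·gK + (1−α)·gL, so gY − gA − gL = α(gK − gL).
6.48 − 1.31 − 2.94 = α × (13.08 − 2.94).
2.23 = 10.14 α, so α = 0.2199.

Capital's share of income is 0.22.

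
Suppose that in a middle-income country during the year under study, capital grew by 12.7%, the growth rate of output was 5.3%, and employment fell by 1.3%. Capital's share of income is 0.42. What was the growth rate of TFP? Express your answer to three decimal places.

Labor's share = 1 − 0.42 = 0.58.
Capital: 0.42 × 12.7 = 5.334 pp.
Employment: 0.58 × (-1.3) = -0.754 pp.
TFP growth = 5.3 − 4.58 = 0.72%.

TFP grew 0.720%.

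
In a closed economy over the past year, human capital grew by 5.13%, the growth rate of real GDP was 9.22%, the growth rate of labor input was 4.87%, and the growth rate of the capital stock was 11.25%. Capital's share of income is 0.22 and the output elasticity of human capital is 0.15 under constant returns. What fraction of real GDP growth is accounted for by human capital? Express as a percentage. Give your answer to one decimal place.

Human capital contributed 0.15 × 5.13 = 0.7695 pp.
Share of growth = 0.7695 / 9.22 × 100 = 8.346%.

8.3%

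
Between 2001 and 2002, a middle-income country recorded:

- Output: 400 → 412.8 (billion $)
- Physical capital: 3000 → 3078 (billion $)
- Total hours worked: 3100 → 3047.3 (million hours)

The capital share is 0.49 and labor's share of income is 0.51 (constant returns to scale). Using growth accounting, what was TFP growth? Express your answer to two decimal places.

Output growth = (412.8 − 400) / 400 = 3.2%.
Physical capital growth = (3078 − 3000) / 3000 = 2.6%.
Total hours worked growth = (3047.3 − 3100) / 3100 = -1.7%.
Labor's share = 1 − 0.49 = 0.51.
Physical capital: 0.49 × 2.6 = 1.274 pp.
Total hours worked: 0.51 × (-1.7) = -0.867 pp.
TFP growth = 3.2 − 0.407 = 2.793%.

2.79%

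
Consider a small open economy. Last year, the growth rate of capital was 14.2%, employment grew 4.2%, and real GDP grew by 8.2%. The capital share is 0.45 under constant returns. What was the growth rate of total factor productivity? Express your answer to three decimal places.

Labor's share = 1 − 0.45 = 0.55.
Capital: 0.45 × 14.2 = 6.39 pp.
Employment: 0.55 × 4.2 = 2.31 pp.
TFP growth = 8.2 − 8.7 = -0.5%.

-0.500%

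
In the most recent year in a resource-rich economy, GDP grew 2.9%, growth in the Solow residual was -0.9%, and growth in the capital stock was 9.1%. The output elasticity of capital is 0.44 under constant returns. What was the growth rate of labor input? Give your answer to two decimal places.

Labor's share = 1 − 0.44 = 0.56.
gY = gA + 0.44×9.1 + 0.56×g.
0.56×g = 2.9 + 0.9 − 4.004 = -0.204.
g = -0.204 / 0.56 = -0.3643%.

-0.36%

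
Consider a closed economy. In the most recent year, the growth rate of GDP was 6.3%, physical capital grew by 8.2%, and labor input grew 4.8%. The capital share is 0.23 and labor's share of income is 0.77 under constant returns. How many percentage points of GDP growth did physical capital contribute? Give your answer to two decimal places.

1.89 percentage points

Contribution = share × growth = 0.23 × 8.2 = 1.886 pp.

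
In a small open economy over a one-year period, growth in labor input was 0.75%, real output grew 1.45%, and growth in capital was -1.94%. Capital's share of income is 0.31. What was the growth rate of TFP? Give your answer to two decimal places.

TFP growth was 1.53%.

Labor's share = 1 − 0.31 = 0.69.
Capital: 0.31 × (-1.94) = -0.6014 pp.
Labor input: 0.69 × 0.75 = 0.5175 pp.
TFP growth = 1.45 + 0.0839 = 1.5339%.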